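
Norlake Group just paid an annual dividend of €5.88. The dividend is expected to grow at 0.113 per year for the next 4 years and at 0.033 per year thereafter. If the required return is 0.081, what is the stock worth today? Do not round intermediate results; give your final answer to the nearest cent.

D_1 = 6.54444
D_2 = 7.28396
D_3 = 8.10705
D_4 = 9.02315
Terminal value at year 4: TV = D_4×(1+g_2)/(r−g_2) = 9.32091/0.048 = 194.18562
P_0 = D_1/(1+r)^1 + D_2/(1+r)^2 + D_3/(1+r)^3 + D_4/(1+r)^4 + TV/(1+r)^4
    = 6.05406 + 6.23327 + 6.41779 + 6.60777 + 142.20481 = 167.51772

€167.52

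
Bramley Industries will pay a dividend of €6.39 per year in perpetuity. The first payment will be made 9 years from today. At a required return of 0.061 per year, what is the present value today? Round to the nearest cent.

€65.23

Value at end of year 8: C / r = €6.39 / 0.061 = €104.7541
Discount to today: PV = €104.7541 / (1 + 0.061)^8 = €104.7541 / 1.605917 = €65.23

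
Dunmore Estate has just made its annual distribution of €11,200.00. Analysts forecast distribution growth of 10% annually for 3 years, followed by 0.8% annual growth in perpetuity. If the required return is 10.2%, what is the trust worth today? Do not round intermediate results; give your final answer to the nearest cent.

D_1 = 12320.00000
D_2 = 13552.00000
D_3 = 14907.20000
Terminal value at year 3: TV = D_3×(1+g_2)/(r−g_2) = 15026.45760/0.094 = 159855.93191
P_0 = D_1/(1+r)^1 + D_2/(1+r)^2 + D_3/(1+r)^3 + TV/(1+r)^3
    = 11179.67332 + 11159.38353 + 11139.13057 + 119449.40014 = 152927.58756

€152927.59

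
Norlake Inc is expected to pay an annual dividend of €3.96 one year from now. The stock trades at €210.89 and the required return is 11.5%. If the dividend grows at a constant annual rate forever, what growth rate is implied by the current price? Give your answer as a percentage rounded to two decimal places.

9.62%

P = D₁/(r−g) ⇒ g = r − D₁/P = 0.115 − €3.96/€210.89 = 0.096222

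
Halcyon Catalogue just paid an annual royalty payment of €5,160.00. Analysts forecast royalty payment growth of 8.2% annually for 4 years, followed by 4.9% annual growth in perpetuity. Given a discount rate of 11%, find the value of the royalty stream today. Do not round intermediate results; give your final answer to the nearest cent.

D_1 = 5583.12000
D_2 = 6040.93584
D_3 = 6536.29258
D_4 = 7072.26857
Terminal value at year 4: TV = D_4×(1+g_2)/(r−g_2) = 7418.80973/0.061 = 121619.83164
P_0 = D_1/(1+r)^1 + D_2/(1+r)^2 + D_3/(1+r)^3 + D_4/(1+r)^4 + TV/(1+r)^4
    = 5029.83784 + 4902.95905 + 4779.28080 + 4658.72236 + 80114.75017 = 99485.55022

€99485.55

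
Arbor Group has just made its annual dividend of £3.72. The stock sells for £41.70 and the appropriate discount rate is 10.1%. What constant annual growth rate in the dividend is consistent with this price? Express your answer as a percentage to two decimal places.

P = D₀(1+g)/(r−g) ⇒ P(r−g) = D₀(1+g) ⇒ g(P+D₀) = P·r − D₀
g = (P·r − D₀)/(P + D₀) = (£41.70×0.101 − £3.72) / (£41.70 + £3.72) = 0.010826

1.08%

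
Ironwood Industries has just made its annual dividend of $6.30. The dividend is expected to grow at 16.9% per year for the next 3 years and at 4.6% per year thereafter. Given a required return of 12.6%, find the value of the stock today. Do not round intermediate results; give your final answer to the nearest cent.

$112.56

D_1 = 7.36470
D_2 = 8.60933
D_3 = 10.06431
Terminal value at year 3: TV = D_3×(1+g_2)/(r−g_2) = 10.52727/0.08 = 131.59088
P_0 = D_1/(1+r)^1 + D_2/(1+r)^2 + D_3/(1+r)^3 + TV/(1+r)^3
    = 6.54059 + 6.79036 + 7.04967 + 92.17446 = 112.55508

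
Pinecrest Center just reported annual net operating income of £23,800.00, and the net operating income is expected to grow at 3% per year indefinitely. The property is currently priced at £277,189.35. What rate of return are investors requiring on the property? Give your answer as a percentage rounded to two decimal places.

11.84%

D₁ = £23,800.00 × 1.03 = £24,514.0000
P = D₁/(r − g) ⇒ r = D₁/P + g = £24,514.0000/£277,189.35 + 0.03 = 0.088438 + 0.03 = 0.118438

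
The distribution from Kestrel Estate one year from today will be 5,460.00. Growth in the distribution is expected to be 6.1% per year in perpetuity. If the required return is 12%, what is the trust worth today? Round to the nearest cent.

92542.37

Growing perpetuity: P = D₁ / (r − g) = 5,460.0000 / (0.12 − 0.061) = 92,542.37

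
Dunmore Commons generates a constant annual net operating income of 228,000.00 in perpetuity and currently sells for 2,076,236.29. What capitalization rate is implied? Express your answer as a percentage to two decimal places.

10.98%

P = C/r ⇒ r = C/P = 228,000.00/2,076,236.29 = 0.109814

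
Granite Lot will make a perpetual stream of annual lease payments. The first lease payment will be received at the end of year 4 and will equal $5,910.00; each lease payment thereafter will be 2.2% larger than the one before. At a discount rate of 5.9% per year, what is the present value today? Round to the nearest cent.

$134492.44

Value at end of year 3: C₁ / (r − g) = $5,910.00 / (0.059 − 0.022) = $159,729.7297
Discount to today: PV = $159,729.7297 / (1 + 0.059)^3 = $159,729.7297 / 1.187648 = $134,492.44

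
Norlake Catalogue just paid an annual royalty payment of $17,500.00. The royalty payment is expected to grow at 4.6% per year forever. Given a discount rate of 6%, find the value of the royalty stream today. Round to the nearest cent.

D₁ = D₀ × (1 + g) = $17,500.00 × 1.046 = $18,305.0000
Growing perpetuity: P = D₁ / (r − g) = $18,305.0000 / (0.06 − 0.046) = $1,307,500.00

$1307500.00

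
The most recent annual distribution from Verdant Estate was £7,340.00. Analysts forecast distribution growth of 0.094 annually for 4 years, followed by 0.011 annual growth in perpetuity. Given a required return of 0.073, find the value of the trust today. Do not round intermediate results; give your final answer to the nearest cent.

£160162.86

D_1 = 8029.96000
D_2 = 8784.77624
D_3 = 9610.54521
D_4 = 10513.93646
Terminal value at year 4: TV = D_4×(1+g_2)/(r−g_2) = 10629.58976/0.062 = 171444.99608
P_0 = D_1/(1+r)^1 + D_2/(1+r)^2 + D_3/(1+r)^3 + D_4/(1+r)^4 + TV/(1+r)^4
    = 7483.65331 + 7630.11810 + 7779.44939 + 7931.70330 + 129337.93601 = 160162.86010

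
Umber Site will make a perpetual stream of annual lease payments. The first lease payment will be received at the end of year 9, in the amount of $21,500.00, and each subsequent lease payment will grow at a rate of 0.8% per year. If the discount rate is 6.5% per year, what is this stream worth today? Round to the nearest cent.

Value at end of year 8: C₁ / (r − g) = $21,500.00 / (0.065 − 0.008) = $377,192.9825
Discount to today: PV = $377,192.9825 / (1 + 0.065)^8 = $377,192.9825 / 1.654996 = $227,911.76

$227911.76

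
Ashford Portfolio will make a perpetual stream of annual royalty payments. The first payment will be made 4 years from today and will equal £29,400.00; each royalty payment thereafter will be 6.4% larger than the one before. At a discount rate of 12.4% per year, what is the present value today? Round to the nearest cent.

Value at end of year 3: C₁ / (r − g) = £29,400.00 / (0.124 − 0.064) = £490,000.0000
Discount to today: PV = £490,000.0000 / (1 + 0.124)^3 = £490,000.0000 / 1.420035 = £345,062.01

£345062.01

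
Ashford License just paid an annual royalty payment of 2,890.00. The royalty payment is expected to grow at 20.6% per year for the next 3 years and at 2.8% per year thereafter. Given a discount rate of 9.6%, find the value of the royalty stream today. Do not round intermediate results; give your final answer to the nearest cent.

68738.99

D_1 = 3485.34000
D_2 = 4203.32004
D_3 = 5069.20397
Terminal value at year 3: TV = D_3×(1+g_2)/(r−g_2) = 5211.14168/0.068 = 76634.43646
P_0 = D_1/(1+r)^1 + D_2/(1+r)^2 + D_3/(1+r)^3 + TV/(1+r)^3
    = 3180.05474 + 3499.22082 + 3850.41999 + 58209.29048 = 68738.98604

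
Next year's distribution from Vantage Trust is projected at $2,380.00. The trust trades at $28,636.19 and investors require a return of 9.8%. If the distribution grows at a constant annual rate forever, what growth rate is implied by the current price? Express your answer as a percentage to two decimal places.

P = D₁/(r−g) ⇒ g = r − D₁/P = 0.098 − $2,380.00/$28,636.19 = 0.014888

1.49%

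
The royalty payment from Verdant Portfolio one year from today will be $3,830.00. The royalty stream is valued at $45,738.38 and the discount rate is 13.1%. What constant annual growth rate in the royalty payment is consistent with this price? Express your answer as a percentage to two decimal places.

P = D₁/(r−g) ⇒ g = r − D₁/P = 0.131 − $3,830.00/$45,738.38 = 0.047263

4.73%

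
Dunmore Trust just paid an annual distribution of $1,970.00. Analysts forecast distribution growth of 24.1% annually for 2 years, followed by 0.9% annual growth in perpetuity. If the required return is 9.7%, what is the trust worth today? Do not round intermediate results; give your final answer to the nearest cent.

D_1 = 2444.77000
D_2 = 3033.95957
Terminal value at year 2: TV = D_2×(1+g_2)/(r−g_2) = 3061.26521/0.088 = 34787.10462
P_0 = D_1/(1+r)^1 + D_2/(1+r)^2 + TV/(1+r)^2
    = 2228.59617 + 2521.13751 + 28907.13350 = 33656.86718

$33656.87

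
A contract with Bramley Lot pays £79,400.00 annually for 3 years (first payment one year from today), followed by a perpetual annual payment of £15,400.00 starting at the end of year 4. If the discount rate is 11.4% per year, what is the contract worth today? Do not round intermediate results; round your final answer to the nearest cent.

PV of 3-year annuity: £79,400.00 × [1 − (1+0.114)^−3] / 0.114 = 192689.00610
Perpetuity value at year 3: £15,400.00 / 0.114 = 135087.71930
PV of perpetuity: 135087.71930 / (1+0.114)^3 = 97714.78864
Total PV = 192689.00610 + 97714.78864 = 290403.79475

£290403.79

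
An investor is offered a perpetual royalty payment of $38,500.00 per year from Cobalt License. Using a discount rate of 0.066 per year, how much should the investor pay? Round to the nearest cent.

$583333.33

Level perpetuity: PV = C / r = $38,500.00 / 0.066 = $583,333.33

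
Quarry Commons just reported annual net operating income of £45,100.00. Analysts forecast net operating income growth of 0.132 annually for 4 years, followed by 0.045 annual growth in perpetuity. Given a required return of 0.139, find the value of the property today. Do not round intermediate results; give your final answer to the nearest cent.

£666810.72

D_1 = 51053.20000
D_2 = 57792.22240
D_3 = 65420.79576
D_4 = 74056.34080
Terminal value at year 4: TV = D_4×(1+g_2)/(r−g_2) = 77388.87613/0.094 = 823285.91630
P_0 = D_1/(1+r)^1 + D_2/(1+r)^2 + D_3/(1+r)^3 + D_4/(1+r)^4 + TV/(1+r)^4
    = 44822.82704 + 44547.35752 + 44273.58096 + 44001.48695 + 489165.46668 = 666810.71914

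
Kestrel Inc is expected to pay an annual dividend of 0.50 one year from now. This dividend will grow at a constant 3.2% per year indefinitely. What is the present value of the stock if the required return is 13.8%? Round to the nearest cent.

4.72

Growing perpetuity: P = D₁ / (r − g) = 0.5000 / (0.138 − 0.032) = 4.72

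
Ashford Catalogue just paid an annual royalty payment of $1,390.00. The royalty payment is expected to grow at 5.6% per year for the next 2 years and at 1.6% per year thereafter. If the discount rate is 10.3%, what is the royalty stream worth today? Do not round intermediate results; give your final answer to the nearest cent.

$17483.57

D_1 = 1467.84000
D_2 = 1550.03904
Terminal value at year 2: TV = D_2×(1+g_2)/(r−g_2) = 1574.83966/0.087 = 18101.60534
P_0 = D_1/(1+r)^1 + D_2/(1+r)^2 + TV/(1+r)^2
    = 1330.77063 + 1274.06508 + 14878.73700 = 17483.57270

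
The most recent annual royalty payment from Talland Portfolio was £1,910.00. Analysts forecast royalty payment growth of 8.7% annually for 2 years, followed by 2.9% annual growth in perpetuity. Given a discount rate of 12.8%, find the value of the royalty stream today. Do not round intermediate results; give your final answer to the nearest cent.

£22049.73

D_1 = 2076.17000
D_2 = 2256.79679
Terminal value at year 2: TV = D_2×(1+g_2)/(r−g_2) = 2322.24390/0.099 = 23457.00906
P_0 = D_1/(1+r)^1 + D_2/(1+r)^2 + TV/(1+r)^2
    = 1840.57624 + 1773.67586 + 18435.47943 = 22049.73154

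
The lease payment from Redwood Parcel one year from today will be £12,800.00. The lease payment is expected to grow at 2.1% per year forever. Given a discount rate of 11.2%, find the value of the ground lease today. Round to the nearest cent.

Growing perpetuity: P = D₁ / (r − g) = £12,800.0000 / (0.112 − 0.021) = £140,659.34

£140659.34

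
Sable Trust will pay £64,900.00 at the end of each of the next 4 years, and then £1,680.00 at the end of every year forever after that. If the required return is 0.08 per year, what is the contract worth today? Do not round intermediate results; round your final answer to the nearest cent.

PV of 4-year annuity: £64,900.00 × [1 − (1+0.08)^−4] / 0.08 = 214957.03192
Perpetuity value at year 4: £1,680.00 / 0.08 = 21000.00000
PV of perpetuity: 21000.00000 / (1+0.08)^4 = 15435.62691
Total PV = 214957.03192 + 15435.62691 = 230392.65883

£230392.66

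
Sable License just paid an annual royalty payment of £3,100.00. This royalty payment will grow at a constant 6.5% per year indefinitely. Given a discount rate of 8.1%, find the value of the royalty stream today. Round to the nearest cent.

£206343.75

D₁ = D₀ × (1 + g) = £3,100.00 × 1.065 = £3,301.5000
Growing perpetuity: P = D₁ / (r − g) = £3,301.5000 / (0.081 − 0.065) = £206,343.75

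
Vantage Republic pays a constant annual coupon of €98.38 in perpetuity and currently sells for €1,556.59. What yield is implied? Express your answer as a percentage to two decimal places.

6.32%

P = C/r ⇒ r = C/P = €98.38/€1,556.59 = 0.063202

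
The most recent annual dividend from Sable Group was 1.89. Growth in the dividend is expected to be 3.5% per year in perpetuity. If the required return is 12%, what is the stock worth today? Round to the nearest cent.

D₁ = D₀ × (1 + g) = 1.89 × 1.035 = 1.9562
Growing perpetuity: P = D₁ / (r − g) = 1.9562 / (0.12 − 0.035) = 23.01

23.01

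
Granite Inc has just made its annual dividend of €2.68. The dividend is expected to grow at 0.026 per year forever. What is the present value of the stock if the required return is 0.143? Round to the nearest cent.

€23.50

D₁ = D₀ × (1 + g) = €2.68 × 1.026 = €2.7497
Growing perpetuity: P = D₁ / (r − g) = €2.7497 / (0.143 − 0.026) = €23.50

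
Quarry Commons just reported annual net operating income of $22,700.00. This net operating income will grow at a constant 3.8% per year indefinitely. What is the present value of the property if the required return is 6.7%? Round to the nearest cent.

D₁ = D₀ × (1 + g) = $22,700.00 × 1.038 = $23,562.6000
Growing perpetuity: P = D₁ / (r − g) = $23,562.6000 / (0.067 − 0.038) = $812,503.45

$812503.45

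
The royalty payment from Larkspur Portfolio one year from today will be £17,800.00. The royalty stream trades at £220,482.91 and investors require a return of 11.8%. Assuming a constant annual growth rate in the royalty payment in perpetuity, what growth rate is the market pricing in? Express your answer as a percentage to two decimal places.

3.73%

P = D₁/(r−g) ⇒ g = r − D₁/P = 0.118 − £17,800.00/£220,482.91 = 0.037268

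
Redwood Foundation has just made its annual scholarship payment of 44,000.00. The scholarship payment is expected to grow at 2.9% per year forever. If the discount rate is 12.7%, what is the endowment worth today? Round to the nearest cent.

D₁ = D₀ × (1 + g) = 44,000.00 × 1.029 = 45,276.0000
Growing perpetuity: P = D₁ / (r − g) = 45,276.0000 / (0.127 − 0.029) = 462,000.00

462000.00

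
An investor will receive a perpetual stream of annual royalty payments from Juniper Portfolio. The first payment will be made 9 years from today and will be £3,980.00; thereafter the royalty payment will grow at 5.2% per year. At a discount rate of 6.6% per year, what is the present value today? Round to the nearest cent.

Value at end of year 8: C₁ / (r − g) = £3,980.00 / (0.066 − 0.052) = £284,285.7143
Discount to today: PV = £284,285.7143 / (1 + 0.066)^8 = £284,285.7143 / 1.667468 = £170,489.41

£170489.41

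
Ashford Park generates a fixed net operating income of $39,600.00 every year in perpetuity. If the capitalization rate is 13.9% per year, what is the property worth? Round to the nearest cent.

Level perpetuity: PV = C / r = $39,600.00 / 0.139 = $284,892.09

$284892.09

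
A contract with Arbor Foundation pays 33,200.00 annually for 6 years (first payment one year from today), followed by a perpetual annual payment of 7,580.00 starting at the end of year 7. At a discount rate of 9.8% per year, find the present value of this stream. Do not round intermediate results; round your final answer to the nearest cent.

PV of 6-year annuity: 33,200.00 × [1 − (1+0.098)^−6] / 0.098 = 145446.08162
Perpetuity value at year 6: 7,580.00 / 0.098 = 77346.93878
PV of perpetuity: 77346.93878 / (1+0.098)^6 = 44139.67074
Total PV = 145446.08162 + 44139.67074 = 189585.75236

189585.75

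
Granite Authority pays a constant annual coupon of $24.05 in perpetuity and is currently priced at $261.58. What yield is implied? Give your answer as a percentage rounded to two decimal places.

P = C/r ⇒ r = C/P = $24.05/$261.58 = 0.091941

9.19%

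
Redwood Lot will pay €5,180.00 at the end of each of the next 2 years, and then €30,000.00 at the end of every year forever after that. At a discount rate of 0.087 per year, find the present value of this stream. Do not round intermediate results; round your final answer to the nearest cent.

PV of 2-year annuity: €5,180.00 × [1 − (1+0.087)^−2] / 0.087 = 9149.41066
Perpetuity value at year 2: €30,000.00 / 0.087 = 344827.58621
PV of perpetuity: 344827.58621 / (1+0.087)^2 = 291838.72140
Total PV = 9149.41066 + 291838.72140 = 300988.13206

€300988.13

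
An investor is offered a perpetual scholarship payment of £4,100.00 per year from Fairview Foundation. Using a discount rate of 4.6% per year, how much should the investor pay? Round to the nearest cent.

£89130.43

Level perpetuity: PV = C / r = £4,100.00 / 0.046 = £89,130.43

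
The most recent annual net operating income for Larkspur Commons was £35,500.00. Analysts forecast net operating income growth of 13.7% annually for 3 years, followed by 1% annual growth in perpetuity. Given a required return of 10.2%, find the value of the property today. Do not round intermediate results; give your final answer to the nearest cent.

D_1 = 40363.50000
D_2 = 45893.29950
D_3 = 52180.68153
Terminal value at year 3: TV = D_3×(1+g_2)/(r−g_2) = 52702.48835/0.092 = 572853.13420
P_0 = D_1/(1+r)^1 + D_2/(1+r)^2 + D_3/(1+r)^3 + TV/(1+r)^3
    = 36627.49546 + 37790.80067 + 38991.05296 + 428053.95100 = 541463.30010

£541463.30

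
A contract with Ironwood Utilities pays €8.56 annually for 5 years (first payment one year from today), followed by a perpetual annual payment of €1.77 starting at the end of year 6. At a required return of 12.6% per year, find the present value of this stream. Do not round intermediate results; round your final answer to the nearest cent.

€38.16

PV of 5-year annuity: €8.56 × [1 − (1+0.126)^−5] / 0.126 = 30.40368
Perpetuity value at year 5: €1.77 / 0.126 = 14.04762
PV of perpetuity: 14.04762 / (1+0.126)^5 = 7.76088
Total PV = 30.40368 + 7.76088 = 38.16456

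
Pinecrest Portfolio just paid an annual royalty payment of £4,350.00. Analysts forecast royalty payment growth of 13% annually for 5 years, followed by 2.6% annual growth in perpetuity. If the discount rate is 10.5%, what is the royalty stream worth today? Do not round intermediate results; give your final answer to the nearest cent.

£86453.10

D_1 = 4915.50000
D_2 = 5554.51500
D_3 = 6276.60195
D_4 = 7092.56020
D_5 = 8014.59303
Terminal value at year 5: TV = D_5×(1+g_2)/(r−g_2) = 8222.97245/0.079 = 104088.25884
P_0 = D_1/(1+r)^1 + D_2/(1+r)^2 + D_3/(1+r)^3 + D_4/(1+r)^4 + D_5/(1+r)^5 + TV/(1+r)^5
    = 4448.41629 + 4549.05919 + 4651.97908 + 4757.22748 + 4864.85706 + 63181.56131 = 86453.10041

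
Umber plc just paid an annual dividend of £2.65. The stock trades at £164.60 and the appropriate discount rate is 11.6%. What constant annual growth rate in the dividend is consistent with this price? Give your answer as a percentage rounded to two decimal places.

9.83%

P = D₀(1+g)/(r−g) ⇒ P(r−g) = D₀(1+g) ⇒ g(P+D₀) = P·r − D₀
g = (P·r − D₀)/(P + D₀) = (£164.60×0.116 − £2.65) / (£164.60 + £2.65) = 0.098317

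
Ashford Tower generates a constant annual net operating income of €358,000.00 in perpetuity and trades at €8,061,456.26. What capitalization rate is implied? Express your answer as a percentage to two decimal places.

4.44%

P = C/r ⇒ r = C/P = €358,000.00/€8,061,456.26 = 0.044409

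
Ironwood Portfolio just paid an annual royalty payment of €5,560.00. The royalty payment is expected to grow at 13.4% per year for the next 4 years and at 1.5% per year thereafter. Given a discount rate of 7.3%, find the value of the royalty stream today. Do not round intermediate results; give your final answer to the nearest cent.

€146971.04

D_1 = 6305.04000
D_2 = 7149.91536
D_3 = 8108.00402
D_4 = 9194.47656
Terminal value at year 4: TV = D_4×(1+g_2)/(r−g_2) = 9332.39371/0.058 = 160903.33974
P_0 = D_1/(1+r)^1 + D_2/(1+r)^2 + D_3/(1+r)^3 + D_4/(1+r)^4 + TV/(1+r)^4
    = 5876.08574 + 6210.14094 + 6563.18716 + 6936.30405 + 121385.32086 = 146971.03876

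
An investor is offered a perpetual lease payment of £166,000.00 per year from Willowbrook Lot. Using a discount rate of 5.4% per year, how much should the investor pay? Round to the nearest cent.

£3074074.07

Level perpetuity: PV = C / r = £166,000.00 / 0.054 = £3,074,074.07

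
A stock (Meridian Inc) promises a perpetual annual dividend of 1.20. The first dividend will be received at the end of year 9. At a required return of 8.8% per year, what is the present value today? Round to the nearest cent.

Value at end of year 8: C / r = 1.20 / 0.088 = 13.6364
Discount to today: PV = 13.6364 / (1 + 0.088)^8 = 13.6364 / 1.963501 = 6.94

6.94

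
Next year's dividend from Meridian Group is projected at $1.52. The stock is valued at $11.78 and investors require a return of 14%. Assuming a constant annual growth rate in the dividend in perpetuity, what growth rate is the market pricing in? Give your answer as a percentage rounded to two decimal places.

P = D₁/(r−g) ⇒ g = r − D₁/P = 0.14 − $1.52/$11.78 = 0.010968

1.10%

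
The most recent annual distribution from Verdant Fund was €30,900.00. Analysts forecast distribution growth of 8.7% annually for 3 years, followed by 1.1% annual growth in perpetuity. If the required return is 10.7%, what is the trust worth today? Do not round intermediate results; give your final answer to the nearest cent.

D_1 = 33588.30000
D_2 = 36510.48210
D_3 = 39686.89404
Terminal value at year 3: TV = D_3×(1+g_2)/(r−g_2) = 40123.44988/0.096 = 417952.60289
P_0 = D_1/(1+r)^1 + D_2/(1+r)^2 + D_3/(1+r)^3 + TV/(1+r)^3
    = 30341.73442 + 29793.55493 + 29255.27933 + 308094.66039 = 397485.22907

€397485.23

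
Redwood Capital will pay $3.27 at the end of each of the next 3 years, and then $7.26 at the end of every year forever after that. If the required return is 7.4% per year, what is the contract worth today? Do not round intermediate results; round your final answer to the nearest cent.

$87.71

PV of 3-year annuity: $3.27 × [1 − (1+0.074)^−3] / 0.074 = 8.51918
Perpetuity value at year 3: $7.26 / 0.074 = 98.10811
PV of perpetuity: 98.10811 / (1+0.074)^3 = 79.19396
Total PV = 8.51918 + 79.19396 = 87.71314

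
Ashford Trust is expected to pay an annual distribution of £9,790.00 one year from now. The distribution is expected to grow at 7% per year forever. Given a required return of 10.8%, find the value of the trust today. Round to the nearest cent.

Growing perpetuity: P = D₁ / (r − g) = £9,790.0000 / (0.108 − 0.07) = £257,631.58

£257631.58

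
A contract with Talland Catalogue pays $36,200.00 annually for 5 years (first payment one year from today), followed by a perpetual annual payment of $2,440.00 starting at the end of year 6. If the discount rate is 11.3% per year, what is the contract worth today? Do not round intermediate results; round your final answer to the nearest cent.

$145430.48

PV of 5-year annuity: $36,200.00 × [1 − (1+0.113)^−5] / 0.113 = 132787.90087
Perpetuity value at year 5: $2,440.00 / 0.113 = 21592.92035
PV of perpetuity: 21592.92035 / (1+0.113)^5 = 12642.57565
Total PV = 132787.90087 + 12642.57565 = 145430.47652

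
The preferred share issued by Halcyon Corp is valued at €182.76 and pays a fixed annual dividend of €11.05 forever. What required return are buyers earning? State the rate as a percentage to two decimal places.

6.05%

P = C/r ⇒ r = C/P = €11.05/€182.76 = 0.060462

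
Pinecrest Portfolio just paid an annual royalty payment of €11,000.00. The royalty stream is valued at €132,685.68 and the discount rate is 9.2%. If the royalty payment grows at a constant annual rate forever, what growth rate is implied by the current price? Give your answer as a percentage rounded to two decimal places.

P = D₀(1+g)/(r−g) ⇒ P(r−g) = D₀(1+g) ⇒ g(P+D₀) = P·r − D₀
g = (P·r − D₀)/(P + D₀) = (€132,685.68×0.092 − €11,000.00) / (€132,685.68 + €11,000.00) = 0.008401

0.84%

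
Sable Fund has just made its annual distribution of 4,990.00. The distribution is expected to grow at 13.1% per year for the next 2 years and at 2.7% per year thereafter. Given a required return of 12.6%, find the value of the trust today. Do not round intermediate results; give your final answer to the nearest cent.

62272.27

D_1 = 5643.69000
D_2 = 6383.01339
Terminal value at year 2: TV = D_2×(1+g_2)/(r−g_2) = 6555.35475/0.099 = 66215.70456
P_0 = D_1/(1+r)^1 + D_2/(1+r)^2 + TV/(1+r)^2
    = 5012.15808 + 5034.41456 + 52225.69444 = 62272.26708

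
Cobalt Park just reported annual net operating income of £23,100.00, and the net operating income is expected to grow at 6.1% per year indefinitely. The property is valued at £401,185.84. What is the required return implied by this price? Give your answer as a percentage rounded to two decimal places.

12.21%

D₁ = £23,100.00 × 1.061 = £24,509.1000
P = D₁/(r − g) ⇒ r = D₁/P + g = £24,509.1000/£401,185.84 + 0.061 = 0.061092 + 0.061 = 0.122092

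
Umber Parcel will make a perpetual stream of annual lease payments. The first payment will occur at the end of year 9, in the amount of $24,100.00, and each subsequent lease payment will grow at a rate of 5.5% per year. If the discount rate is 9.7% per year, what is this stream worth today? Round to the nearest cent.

Value at end of year 8: C₁ / (r − g) = $24,100.00 / (0.097 − 0.055) = $573,809.5238
Discount to today: PV = $573,809.5238 / (1 + 0.097)^8 = $573,809.5238 / 2.097264 = $273,599.14

$273599.14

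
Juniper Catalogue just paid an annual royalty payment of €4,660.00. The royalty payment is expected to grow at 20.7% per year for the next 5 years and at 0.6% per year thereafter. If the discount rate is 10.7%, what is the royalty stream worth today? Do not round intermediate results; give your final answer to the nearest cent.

€101953.80

D_1 = 5624.62000
D_2 = 6788.91634
D_3 = 8194.22202
D_4 = 9890.42598
D_5 = 11937.74416
Terminal value at year 5: TV = D_5×(1+g_2)/(r−g_2) = 12009.37062/0.101 = 118904.65964
P_0 = D_1/(1+r)^1 + D_2/(1+r)^2 + D_3/(1+r)^3 + D_4/(1+r)^4 + D_5/(1+r)^5 + TV/(1+r)^5
    = 5080.95754 + 5539.94196 + 6040.38839 + 6586.04227 + 7180.98737 + 71525.47814 = 101953.79568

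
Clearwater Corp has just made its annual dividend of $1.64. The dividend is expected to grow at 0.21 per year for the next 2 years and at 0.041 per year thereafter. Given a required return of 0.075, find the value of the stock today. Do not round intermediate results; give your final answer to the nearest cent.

$67.54

D_1 = 1.98440
D_2 = 2.40112
Terminal value at year 2: TV = D_2×(1+g_2)/(r−g_2) = 2.49957/0.034 = 73.51677
P_0 = D_1/(1+r)^1 + D_2/(1+r)^2 + TV/(1+r)^2
    = 1.84595 + 2.07777 + 63.61646 = 67.54018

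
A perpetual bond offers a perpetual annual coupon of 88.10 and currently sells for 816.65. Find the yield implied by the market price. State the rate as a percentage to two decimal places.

10.79%

P = C/r ⇒ r = C/P = 88.10/816.65 = 0.107880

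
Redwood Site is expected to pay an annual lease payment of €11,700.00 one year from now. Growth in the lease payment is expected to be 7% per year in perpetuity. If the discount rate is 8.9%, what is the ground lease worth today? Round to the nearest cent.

Growing perpetuity: P = D₁ / (r − g) = €11,700.0000 / (0.089 − 0.07) = €615,789.47

€615789.47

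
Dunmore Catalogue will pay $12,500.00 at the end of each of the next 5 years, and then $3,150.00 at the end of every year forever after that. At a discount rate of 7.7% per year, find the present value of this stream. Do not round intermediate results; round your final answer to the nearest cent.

PV of 5-year annuity: $12,500.00 × [1 − (1+0.077)^−5] / 0.077 = 50306.00227
Perpetuity value at year 5: $3,150.00 / 0.077 = 40909.09091
PV of perpetuity: 40909.09091 / (1+0.077)^5 = 28231.97834
Total PV = 50306.00227 + 28231.97834 = 78537.98060

$78537.98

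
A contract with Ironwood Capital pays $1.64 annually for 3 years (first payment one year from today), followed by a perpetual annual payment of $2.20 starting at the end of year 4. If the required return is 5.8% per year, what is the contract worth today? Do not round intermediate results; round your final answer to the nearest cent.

$36.43

PV of 3-year annuity: $1.64 × [1 − (1+0.058)^−3] / 0.058 = 4.40001
Perpetuity value at year 3: $2.20 / 0.058 = 37.93103
PV of perpetuity: 37.93103 / (1+0.058)^3 = 32.02858
Total PV = 4.40001 + 32.02858 = 36.42859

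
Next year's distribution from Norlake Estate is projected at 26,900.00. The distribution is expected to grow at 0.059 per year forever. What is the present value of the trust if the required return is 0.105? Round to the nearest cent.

Growing perpetuity: P = D₁ / (r − g) = 26,900.0000 / (0.105 − 0.059) = 584,782.61

584782.61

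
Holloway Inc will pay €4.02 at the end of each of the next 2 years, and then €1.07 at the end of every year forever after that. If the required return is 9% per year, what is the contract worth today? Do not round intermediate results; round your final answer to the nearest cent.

€17.08

PV of 2-year annuity: €4.02 × [1 − (1+0.09)^−2] / 0.09 = 7.07163
Perpetuity value at year 2: €1.07 / 0.09 = 11.88889
PV of perpetuity: 11.88889 / (1+0.09)^2 = 10.00664
Total PV = 7.07163 + 10.00664 = 17.07827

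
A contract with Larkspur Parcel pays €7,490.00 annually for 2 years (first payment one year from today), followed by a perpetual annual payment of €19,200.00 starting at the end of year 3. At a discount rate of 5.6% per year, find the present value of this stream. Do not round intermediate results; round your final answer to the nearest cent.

€321267.17

PV of 2-year annuity: €7,490.00 × [1 − (1+0.056)^−2] / 0.056 = 13809.47257
Perpetuity value at year 2: €19,200.00 / 0.056 = 342857.14286
PV of perpetuity: 342857.14286 / (1+0.056)^2 = 307457.69382
Total PV = 13809.47257 + 307457.69382 = 321267.16639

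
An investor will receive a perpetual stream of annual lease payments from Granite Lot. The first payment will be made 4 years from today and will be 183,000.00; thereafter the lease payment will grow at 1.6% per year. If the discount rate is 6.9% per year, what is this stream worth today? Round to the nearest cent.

Value at end of year 3: C₁ / (r − g) = 183,000.00 / (0.069 − 0.016) = 3,452,830.1887
Discount to today: PV = 3,452,830.1887 / (1 + 0.069)^3 = 3,452,830.1887 / 1.221612 = 2,826,455.19

2826455.19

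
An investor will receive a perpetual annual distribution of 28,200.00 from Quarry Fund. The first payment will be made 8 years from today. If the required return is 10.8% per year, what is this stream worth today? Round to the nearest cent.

Value at end of year 7: C / r = 28,200.00 / 0.108 = 261,111.1111
Discount to today: PV = 261,111.1111 / (1 + 0.108)^7 = 261,111.1111 / 2.050115 = 127,364.10

127364.10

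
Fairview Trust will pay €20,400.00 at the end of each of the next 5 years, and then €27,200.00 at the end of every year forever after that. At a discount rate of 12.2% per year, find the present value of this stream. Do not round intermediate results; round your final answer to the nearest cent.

€198559.31

PV of 5-year annuity: €20,400.00 × [1 − (1+0.122)^−5] / 0.122 = 73174.53701
Perpetuity value at year 5: €27,200.00 / 0.122 = 222950.81967
PV of perpetuity: 222950.81967 / (1+0.122)^5 = 125384.77032
Total PV = 73174.53701 + 125384.77032 = 198559.30734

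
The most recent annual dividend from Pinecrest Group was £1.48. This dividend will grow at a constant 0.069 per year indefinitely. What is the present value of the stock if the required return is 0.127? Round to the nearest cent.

£27.28

D₁ = D₀ × (1 + g) = £1.48 × 1.069 = £1.5821
Growing perpetuity: P = D₁ / (r − g) = £1.5821 / (0.127 − 0.069) = £27.28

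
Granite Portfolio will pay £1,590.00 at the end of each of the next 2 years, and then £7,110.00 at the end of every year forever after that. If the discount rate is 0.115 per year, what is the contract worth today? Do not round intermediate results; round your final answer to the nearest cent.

£52435.35

PV of 2-year annuity: £1,590.00 × [1 − (1+0.115)^−2] / 0.115 = 2704.94078
Perpetuity value at year 2: £7,110.00 / 0.115 = 61826.08696
PV of perpetuity: 61826.08696 / (1+0.115)^2 = 49730.40838
Total PV = 2704.94078 + 49730.40838 = 52435.34916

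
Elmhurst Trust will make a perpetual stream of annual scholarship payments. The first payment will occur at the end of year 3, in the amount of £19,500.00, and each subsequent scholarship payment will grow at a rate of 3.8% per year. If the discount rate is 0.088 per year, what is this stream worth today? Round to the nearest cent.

£329463.13

Value at end of year 2: C₁ / (r − g) = £19,500.00 / (0.088 − 0.038) = £390,000.0000
Discount to today: PV = £390,000.0000 / (1 + 0.088)^2 = £390,000.0000 / 1.183744 = £329,463.13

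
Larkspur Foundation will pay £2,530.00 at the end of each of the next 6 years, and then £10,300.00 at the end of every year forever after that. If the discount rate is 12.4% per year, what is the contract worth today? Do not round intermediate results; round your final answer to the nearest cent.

PV of 6-year annuity: £2,530.00 × [1 − (1+0.124)^−6] / 0.124 = 10285.07918
Perpetuity value at year 6: £10,300.00 / 0.124 = 83064.51613
PV of perpetuity: 83064.51613 / (1+0.124)^6 = 41192.45464
Total PV = 10285.07918 + 41192.45464 = 51477.53382

£51477.53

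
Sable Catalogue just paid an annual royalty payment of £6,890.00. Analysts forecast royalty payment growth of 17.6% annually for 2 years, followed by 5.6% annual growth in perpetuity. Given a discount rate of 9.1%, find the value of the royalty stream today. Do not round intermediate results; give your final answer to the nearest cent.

D_1 = 8102.64000
D_2 = 9528.70464
Terminal value at year 2: TV = D_2×(1+g_2)/(r−g_2) = 10062.31210/0.035 = 287494.63142
P_0 = D_1/(1+r)^1 + D_2/(1+r)^2 + TV/(1+r)^2
    = 7426.80110 + 8005.42447 + 241535.09249 = 256967.31806

£256967.32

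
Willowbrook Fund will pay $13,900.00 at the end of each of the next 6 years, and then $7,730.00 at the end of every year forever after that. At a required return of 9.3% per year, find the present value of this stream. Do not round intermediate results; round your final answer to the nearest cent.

$110550.57

PV of 6-year annuity: $13,900.00 × [1 − (1+0.093)^−6] / 0.093 = 61800.46547
Perpetuity value at year 6: $7,730.00 / 0.093 = 83118.27957
PV of perpetuity: 83118.27957 / (1+0.093)^6 = 48750.10705
Total PV = 61800.46547 + 48750.10705 = 110550.57252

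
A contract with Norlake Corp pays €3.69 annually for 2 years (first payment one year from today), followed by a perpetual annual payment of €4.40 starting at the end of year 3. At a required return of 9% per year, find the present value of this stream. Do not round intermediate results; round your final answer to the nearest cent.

€47.64

PV of 2-year annuity: €3.69 × [1 − (1+0.09)^−2] / 0.09 = 6.49112
Perpetuity value at year 2: €4.40 / 0.09 = 48.88889
PV of perpetuity: 48.88889 / (1+0.09)^2 = 41.14880
Total PV = 6.49112 + 41.14880 = 47.63992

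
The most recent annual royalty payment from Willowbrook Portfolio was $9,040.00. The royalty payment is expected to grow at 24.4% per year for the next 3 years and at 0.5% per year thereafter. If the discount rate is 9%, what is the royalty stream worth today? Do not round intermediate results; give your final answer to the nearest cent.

$194420.80

D_1 = 11245.76000
D_2 = 13989.72544
D_3 = 17403.21845
Terminal value at year 3: TV = D_3×(1+g_2)/(r−g_2) = 17490.23454/0.085 = 205767.46517
P_0 = D_1/(1+r)^1 + D_2/(1+r)^2 + D_3/(1+r)^3 + TV/(1+r)^3
    = 10317.21101 + 11774.87201 + 13438.47778 + 158890.23734 = 194420.79815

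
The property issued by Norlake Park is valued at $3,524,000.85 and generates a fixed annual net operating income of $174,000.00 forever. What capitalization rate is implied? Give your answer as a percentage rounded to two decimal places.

P = C/r ⇒ r = C/P = $174,000.00/$3,524,000.85 = 0.049376

4.94%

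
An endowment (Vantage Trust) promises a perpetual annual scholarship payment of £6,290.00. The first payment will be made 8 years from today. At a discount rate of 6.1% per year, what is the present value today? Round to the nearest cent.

£68126.04

Value at end of year 7: C / r = £6,290.00 / 0.061 = £103,114.7541
Discount to today: PV = £103,114.7541 / (1 + 0.061)^7 = £103,114.7541 / 1.513588 = £68,126.04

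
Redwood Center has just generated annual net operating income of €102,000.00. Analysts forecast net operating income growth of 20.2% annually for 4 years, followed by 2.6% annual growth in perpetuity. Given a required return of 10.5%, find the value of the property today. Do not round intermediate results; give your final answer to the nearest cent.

D_1 = 122604.00000
D_2 = 147370.00800
D_3 = 177138.74962
D_4 = 212920.77704
Terminal value at year 4: TV = D_4×(1+g_2)/(r−g_2) = 218456.71724/0.079 = 2765274.90179
P_0 = D_1/(1+r)^1 + D_2/(1+r)^2 + D_3/(1+r)^3 + D_4/(1+r)^4 + TV/(1+r)^4
    = 110953.84615 + 120693.68604 + 131288.51640 + 142813.39069 + 1854766.31455 = 2360515.75384

€2360515.75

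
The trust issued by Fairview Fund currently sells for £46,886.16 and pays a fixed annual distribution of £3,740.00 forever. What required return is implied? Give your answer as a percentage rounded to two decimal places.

P = C/r ⇒ r = C/P = £3,740.00/£46,886.16 = 0.079768

7.98%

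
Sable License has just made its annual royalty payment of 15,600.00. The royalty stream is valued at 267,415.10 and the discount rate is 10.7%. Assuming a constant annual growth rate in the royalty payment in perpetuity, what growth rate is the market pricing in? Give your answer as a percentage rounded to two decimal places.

4.60%

P = D₀(1+g)/(r−g) ⇒ P(r−g) = D₀(1+g) ⇒ g(P+D₀) = P·r − D₀
g = (P·r − D₀)/(P + D₀) = (267,415.10×0.107 − 15,600.00) / (267,415.10 + 15,600.00) = 0.045981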